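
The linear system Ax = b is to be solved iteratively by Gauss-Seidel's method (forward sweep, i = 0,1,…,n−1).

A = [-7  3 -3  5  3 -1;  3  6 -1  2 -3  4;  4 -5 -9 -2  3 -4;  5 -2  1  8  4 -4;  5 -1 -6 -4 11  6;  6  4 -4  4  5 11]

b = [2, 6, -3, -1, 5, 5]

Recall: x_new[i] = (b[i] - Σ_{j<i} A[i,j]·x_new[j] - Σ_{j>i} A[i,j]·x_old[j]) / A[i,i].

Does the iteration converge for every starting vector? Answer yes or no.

Write A = D+L+U with D = diag(-7, 6, -9, 8, 11, 11).
Gauss-Seidel: T = -(D+L)⁻¹U, row 0 first, T[0,3] = -(5)/(-7) = +0.7143; later rows by forward substitution.
  T[0,:] = [+0.0000  +0.4286  -0.4286  +0.7143  +0.4286  -0.1429]
  T[1,:] = [+0.0000  -0.2143  +0.3810  -0.6905  +0.2857  -0.5952]
  T[2,:] = [+0.0000  +0.3095  -0.4021  +0.4788  +0.3651  -0.1772]
  T[3,:] = [+0.0000  -0.3601  +0.4134  -0.6789  -0.7421  +0.4626]
  T[4,:] = [+0.0000  -0.1764  +0.1604  -0.3731  -0.2395  -0.4631]
  T[5,:] = [+0.0000  +0.1678  -0.2742  +0.4521  +0.1738  +0.2722]
eigenvalue magnitudes: 1.5457, 0.5226, 0.1503, 0.1395, 0.1395, 0.0000.
spectral radius ρ = 1.5457; 1.5457 > 1: divergent.

no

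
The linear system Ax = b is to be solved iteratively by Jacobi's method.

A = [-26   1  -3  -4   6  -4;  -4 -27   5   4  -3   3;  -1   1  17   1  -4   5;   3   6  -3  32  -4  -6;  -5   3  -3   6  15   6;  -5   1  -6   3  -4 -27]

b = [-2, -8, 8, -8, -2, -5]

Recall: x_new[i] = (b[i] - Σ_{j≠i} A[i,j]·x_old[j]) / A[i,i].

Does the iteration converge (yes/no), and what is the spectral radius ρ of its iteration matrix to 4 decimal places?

Let D = diag(-26, -27, 17, 32, 15, -27); L, U the strict triangles.
Jacobi: T = -D⁻¹(L+U), T[0,2] = -(-3)/(-26) = -0.1154; T[0,0] = 0.
  T[0,:] = [+0.0000 +0.0385 -0.1154 -0.1538 +0.2308 -0.1538]
  T[1,:] = [-0.1481 +0.0000 +0.1852 +0.1481 -0.1111 +0.1111]
  T[2,:] = [+0.0588 -0.0588 +0.0000 -0.0588 +0.2353 -0.2941]
  T[3,:] = [-0.0938 -0.1875 +0.0938 +0.0000 +0.1250 +0.1875]
  T[4,:] = [+0.3333 -0.2000 +0.2000 -0.4000 +0.0000 -0.4000]
  T[5,:] = [-0.1852 +0.0370 -0.2222 +0.1111 -0.1481 +0.0000]
eigenvalue magnitudes: 0.5648, 0.3981, 0.2230, 0.2230, 0.2036, 0.2036.
spectral radius ρ = 0.5648; 0.5648 < 1, so it converges for any x₀.

yes, ρ = 0.5648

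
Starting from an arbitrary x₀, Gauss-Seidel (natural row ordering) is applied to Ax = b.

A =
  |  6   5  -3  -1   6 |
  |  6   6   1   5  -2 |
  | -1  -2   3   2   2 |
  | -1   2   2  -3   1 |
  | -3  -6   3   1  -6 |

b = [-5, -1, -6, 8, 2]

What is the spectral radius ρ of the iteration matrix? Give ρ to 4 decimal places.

1.6368

Write A = D+L+U with D = diag(6, 6, 3, -3, -6).
T_GS = -(D+L)⁻¹U: row 0 first, T[0,1] = -(5)/(6) = -0.8333; later rows by forward substitution.
  T[0,:] = [+0.0000  -0.8333  +0.5000  +0.1667  -1.0000]
  T[1,:] = [+0.0000  +0.8333  -0.6667  -1.0000  +1.3333]
  T[2,:] = [+0.0000  +0.2778  -0.2778  -1.2778  -0.1111]
  T[3,:] = [+0.0000  +1.0185  -0.7963  -1.5741  +1.4815]
  T[4,:] = [+0.0000  -0.1080  +0.1451  +0.0154  -0.6420]
eigenvalue magnitudes: 1.6368, 0.4238, 0.3905, 0.0570, 0.0000.
ρ(T) = max|λ| = 1.6368; 1.6368 > 1 ⇒ diverges.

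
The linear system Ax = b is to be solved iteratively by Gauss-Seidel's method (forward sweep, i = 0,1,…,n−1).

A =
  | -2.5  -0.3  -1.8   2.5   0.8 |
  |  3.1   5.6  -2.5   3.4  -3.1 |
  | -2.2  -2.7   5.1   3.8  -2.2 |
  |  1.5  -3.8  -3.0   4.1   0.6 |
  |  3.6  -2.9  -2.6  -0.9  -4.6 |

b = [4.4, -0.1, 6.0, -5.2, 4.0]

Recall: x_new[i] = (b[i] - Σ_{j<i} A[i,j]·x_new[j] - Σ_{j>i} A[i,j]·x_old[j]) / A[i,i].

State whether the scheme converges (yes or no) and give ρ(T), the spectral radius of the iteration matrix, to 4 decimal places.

no, ρ = 1.6040

Diagonal D = diag(-2.5, 5.6, 5.1, 4.1, -4.6); L, U strict lower/upper.
T_GS = -(D+L)⁻¹U: row 0 first, T[0,2] = -(-1.8)/(-2.5) = -0.7200; later rows by forward substitution.
  T[0,:] = [+0.0000, -0.1200, -0.7200, +1.0000, +0.3200]
  T[1,:] = [+0.0000, +0.0664, +0.8450, -1.1607, +0.3764]
  T[2,:] = [+0.0000, -0.0166, +0.1368, -0.9282, +0.7687]
  T[3,:] = [+0.0000, +0.0933, +1.1467, -2.1208, +0.6479]
  T[4,:] = [+0.0000, -0.1447, -1.3978, +2.4540, -0.5481]
moduli |λ_i(T)| = 1.6040, 0.8959, 0.0564, 0.0564, 0.0000.
ρ(T) = max|λ| = 1.6040; 1.6040 > 1, so it fails to converge.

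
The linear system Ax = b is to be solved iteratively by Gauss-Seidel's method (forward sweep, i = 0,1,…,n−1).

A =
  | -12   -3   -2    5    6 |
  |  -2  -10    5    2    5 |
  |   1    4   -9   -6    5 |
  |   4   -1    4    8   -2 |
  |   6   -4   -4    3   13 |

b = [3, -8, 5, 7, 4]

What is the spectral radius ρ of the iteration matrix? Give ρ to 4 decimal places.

Split A = D + L + U, D = diag(-12, -10, -9, 8, 13).
GS T = -(D+L)⁻¹U: row 0 first, T[0,2] = -(-2)/(-12) = -0.1667; later rows by forward substitution.
  T[0,:] = [+0.0000 -0.2500 -0.1667 +0.4167 +0.5000]
  T[1,:] = [+0.0000 +0.0500 +0.5333 +0.1167 +0.4000]
  T[2,:] = [+0.0000 -0.0056 +0.2185 -0.5685 +0.7889]
  T[3,:] = [+0.0000 +0.1340 +0.0407 +0.0905 -0.3444]
  T[4,:] = [+0.0000 +0.0981 +0.2989 -0.3522 +0.2145]
moduli |λ_i(T)| = 0.8228, 0.3496, 0.2398, 0.1394, 0.0000.
spectral radius ρ = 0.8228; 0.8228 < 1, so it converges for any x₀.

0.8228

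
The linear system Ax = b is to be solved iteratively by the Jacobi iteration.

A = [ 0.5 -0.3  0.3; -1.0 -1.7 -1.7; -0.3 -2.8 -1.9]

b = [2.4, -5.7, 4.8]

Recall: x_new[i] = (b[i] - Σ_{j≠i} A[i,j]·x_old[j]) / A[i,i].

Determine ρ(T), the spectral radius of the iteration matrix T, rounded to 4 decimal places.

1.2476

Write A = D+L+U with D = diag(0.5, -1.7, -1.9).
Jacobi: T = -D⁻¹(L+U), T[2,0] = -(-0.3)/(-1.9) = -0.1579; T[2,2] = 0.
  T[0,:] = [+0.0000 +0.6000 -0.6000]
  T[1,:] = [-0.5882 +0.0000 -1.0000]
  T[2,:] = [-0.1579 -1.4737 +0.0000]
|λ(T)| sorted: 1.2476, 0.8432, 0.4044.
ρ(T) = max|λ| = 1.2476; 1.2476 > 1: divergent.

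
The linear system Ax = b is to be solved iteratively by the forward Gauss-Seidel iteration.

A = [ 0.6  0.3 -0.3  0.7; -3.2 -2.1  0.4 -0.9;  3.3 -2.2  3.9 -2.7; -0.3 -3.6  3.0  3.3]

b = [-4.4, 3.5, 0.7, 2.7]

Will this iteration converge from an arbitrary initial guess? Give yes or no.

no

Let D = diag(0.6, -2.1, 3.9, 3.3); L, U the strict triangles.
T_GS = -(D+L)⁻¹U: row 0 first, T[0,1] = -(0.3)/(0.6) = -0.5000; later rows by forward substitution.
  T[0,:] = [+0.0000  -0.5000  +0.5000  -1.1667]
  T[1,:] = [+0.0000  +0.7619  -0.5714  +1.3492]
  T[2,:] = [+0.0000  +0.8529  -0.7454  +2.4406]
  T[3,:] = [+0.0000  +0.0104  +0.0997  -0.8529]
eigenvalue magnitudes: 1.1477, 0.2935, 0.0178, 0.0000.
ρ(T) = max|λ| = 1.1477; 1.1477 > 1, so it fails to converge.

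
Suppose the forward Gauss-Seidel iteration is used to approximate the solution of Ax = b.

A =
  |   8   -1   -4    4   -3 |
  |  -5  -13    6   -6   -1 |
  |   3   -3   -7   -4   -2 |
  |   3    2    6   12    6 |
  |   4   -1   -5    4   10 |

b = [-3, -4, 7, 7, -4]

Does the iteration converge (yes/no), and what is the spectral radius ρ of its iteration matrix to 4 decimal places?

yes, ρ = 0.9200

Diagonal D = diag(8, -13, -7, 12, 10); L, U strict lower/upper.
Gauss-Seidel: T = -(D+L)⁻¹U, row 0 first, T[0,1] = -(-1)/(8) = +0.1250; later rows by forward substitution.
  T[0,:] = [+0.0000 +0.1250 +0.5000 -0.5000 +0.3750]
  T[1,:] = [+0.0000 -0.0481 +0.2692 -0.2692 -0.2212]
  T[2,:] = [+0.0000 +0.0742 +0.0989 -0.6703 -0.0302]
  T[3,:] = [+0.0000 -0.0603 -0.2193 +0.5050 -0.5418]
  T[4,:] = [+0.0000 +0.0064 -0.0359 -0.3641 +0.0295]
|λ(T)| sorted: 0.9200, 0.3771, 0.1607, 0.1183, 0.0000.
spectral radius ρ = 0.9200; 0.9200 < 1 ⇒ converges.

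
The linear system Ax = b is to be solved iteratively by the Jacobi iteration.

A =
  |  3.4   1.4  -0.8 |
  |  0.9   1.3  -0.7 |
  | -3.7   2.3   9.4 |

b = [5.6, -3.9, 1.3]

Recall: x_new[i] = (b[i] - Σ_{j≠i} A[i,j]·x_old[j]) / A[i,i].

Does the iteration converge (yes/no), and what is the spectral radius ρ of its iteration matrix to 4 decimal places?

yes, ρ = 0.5733

Write A = D+L+U with D = diag(3.4, 1.3, 9.4).
Jacobi T = -D⁻¹(L+U): T[2,1] = -(2.3)/(9.4) = -0.2447; T[2,2] = 0.
  T[0,:] = [+0.0000 -0.4118 +0.2353]
  T[1,:] = [-0.6923 +0.0000 +0.5385]
  T[2,:] = [+0.3936 -0.2447 +0.0000]
eigenvalue magnitudes: 0.5733, 0.2876, 0.2876.
ρ(T) = max|λ| = 0.5733; 0.5733 < 1: convergent.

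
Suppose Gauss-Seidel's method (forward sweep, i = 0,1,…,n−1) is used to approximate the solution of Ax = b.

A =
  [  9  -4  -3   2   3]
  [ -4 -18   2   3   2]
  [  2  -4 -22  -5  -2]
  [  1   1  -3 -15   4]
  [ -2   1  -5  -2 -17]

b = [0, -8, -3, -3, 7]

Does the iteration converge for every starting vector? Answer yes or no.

Diagonal D = diag(9, -18, -22, -15, -17); L, U strict lower/upper.
Gauss-Seidel: T = -(D+L)⁻¹U, row 0 first, T[0,3] = -(2)/(9) = -0.2222; later rows by forward substitution.
  T[0,:] = [+0.0000, +0.4444, +0.3333, -0.2222, -0.3333]
  T[1,:] = [+0.0000, -0.0988, +0.0370, +0.2160, +0.1852]
  T[2,:] = [+0.0000, +0.0584, +0.0236, -0.2868, -0.1549]
  T[3,:] = [+0.0000, +0.0114, +0.0200, +0.0569, +0.2878]
  T[4,:] = [+0.0000, -0.0766, -0.0463, +0.1165, +0.0618]
|eigenvalues of T|: 0.2389, 0.1672, 0.0939, 0.0939, 0.0000.
ρ = 0.2389; 0.2389 < 1: convergent.

yes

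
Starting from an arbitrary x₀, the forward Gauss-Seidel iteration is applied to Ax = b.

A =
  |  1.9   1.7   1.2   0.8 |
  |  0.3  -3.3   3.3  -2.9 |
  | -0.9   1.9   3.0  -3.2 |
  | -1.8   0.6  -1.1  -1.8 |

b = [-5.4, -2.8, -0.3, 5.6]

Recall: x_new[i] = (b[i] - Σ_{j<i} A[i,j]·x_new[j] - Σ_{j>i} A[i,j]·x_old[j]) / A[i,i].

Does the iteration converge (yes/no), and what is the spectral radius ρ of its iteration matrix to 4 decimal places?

no, ρ = 1.3847

Write A = D+L+U with D = diag(1.9, -3.3, 3, -1.8).
T_GS = -(D+L)⁻¹U: row 0 first, T[0,3] = -(0.8)/(1.9) = -0.4211; later rows by forward substitution.
  T[0,:] = [+0.0000 -0.8947 -0.6316 -0.4211]
  T[1,:] = [+0.0000 -0.0813 +0.9426 -0.9171]
  T[2,:] = [+0.0000 -0.2169 -0.7864 +1.5212]
  T[3,:] = [+0.0000 +1.0002 +1.4264 -0.8142]
|λ(T)| sorted: 1.3847, 0.9921, 0.6947, 0.0000.
ρ = 1.3847; 1.3847 > 1: divergent.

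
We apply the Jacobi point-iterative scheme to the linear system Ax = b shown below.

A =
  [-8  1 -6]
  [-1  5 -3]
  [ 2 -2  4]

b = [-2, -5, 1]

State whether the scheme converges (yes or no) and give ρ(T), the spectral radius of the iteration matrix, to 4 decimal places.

Split A = D + L + U, D = diag(-8, 5, 4).
T_J = -D⁻¹(L+U): T[2,0] = -(2)/(4) = -0.5000; T[2,2] = 0.
  T[0,:] = [+0.0000, +0.1250, -0.7500]
  T[1,:] = [+0.2000, +0.0000, +0.6000]
  T[2,:] = [-0.5000, +0.5000, +0.0000]
|roots of det(T-λI)|: 0.9077, 0.7403, 0.1674.
ρ = 0.9077; 0.9077 < 1: convergent.

yes, ρ = 0.9077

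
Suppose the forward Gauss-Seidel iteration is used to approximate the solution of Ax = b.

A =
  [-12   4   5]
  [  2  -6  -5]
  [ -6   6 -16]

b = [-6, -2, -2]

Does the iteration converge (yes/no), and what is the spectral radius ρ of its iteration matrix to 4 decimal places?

yes, ρ = 0.5099

A = D + L + U where D = diag(-12, -6, -16).
Gauss-Seidel: T = -(D+L)⁻¹U, row 0 first, T[0,1] = -(4)/(-12) = +0.3333; later rows by forward substitution.
  T[0,:] = [+0.0000 +0.3333 +0.4167]
  T[1,:] = [+0.0000 +0.1111 -0.6944]
  T[2,:] = [+0.0000 -0.0833 -0.4167]
|eigenvalues of T|: 0.5099, 0.2043, 0.0000.
ρ(T) = max|λ| = 0.5099; 0.5099 < 1: convergent.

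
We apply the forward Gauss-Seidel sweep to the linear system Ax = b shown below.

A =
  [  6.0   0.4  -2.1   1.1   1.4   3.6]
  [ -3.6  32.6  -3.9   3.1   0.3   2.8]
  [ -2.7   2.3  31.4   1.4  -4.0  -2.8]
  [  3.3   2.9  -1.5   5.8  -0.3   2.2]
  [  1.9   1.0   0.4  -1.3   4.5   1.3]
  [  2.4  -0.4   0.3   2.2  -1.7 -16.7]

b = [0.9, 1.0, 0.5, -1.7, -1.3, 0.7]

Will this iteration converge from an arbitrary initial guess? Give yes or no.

Write A = D+L+U with D = diag(6, 32.6, 31.4, 5.8, 4.5, -16.7).
GS T = -(D+L)⁻¹U: row 0 first, T[0,4] = -(1.4)/(6) = -0.2333; later rows by forward substitution.
  T[0,:] = [+0.0000, -0.0667, +0.3500, -0.1833, -0.2333, -0.6000]
  T[1,:] = [+0.0000, -0.0074, +0.1583, -0.1153, -0.0350, -0.1521]
  T[2,:] = [+0.0000, -0.0052, +0.0185, -0.0519, +0.1099, +0.0487]
  T[3,:] = [+0.0000, +0.0403, -0.2735, +0.1486, +0.2304, +0.0507]
  T[4,:] = [+0.0000, +0.0419, -0.2636, +0.1506, +0.1631, +0.0086]
  T[5,:] = [+0.0000, -0.0085, +0.0376, -0.0203, -0.0170, -0.0759]
|roots of det(T-λI)|: 0.2804, 0.0853, 0.0357, 0.0357, 0.0251, 0.0000.
ρ(T) = max|λ| = 0.2804; 0.2804 < 1: convergent.

yes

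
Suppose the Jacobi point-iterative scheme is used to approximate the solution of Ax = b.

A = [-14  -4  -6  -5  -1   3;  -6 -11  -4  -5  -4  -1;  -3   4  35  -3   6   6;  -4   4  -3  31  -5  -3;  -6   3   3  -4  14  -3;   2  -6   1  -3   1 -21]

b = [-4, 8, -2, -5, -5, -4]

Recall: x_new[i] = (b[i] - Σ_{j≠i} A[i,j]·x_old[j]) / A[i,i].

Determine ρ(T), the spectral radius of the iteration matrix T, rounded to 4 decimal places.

0.6727

A = D + L + U where D = diag(-14, -11, 35, 31, 14, -21).
Jacobi T = -D⁻¹(L+U): T[3,2] = -(-3)/(31) = +0.0968; T[3,3] = 0.
  T[0,:] = [+0.0000, -0.2857, -0.4286, -0.3571, -0.0714, +0.2143]
  T[1,:] = [-0.5455, +0.0000, -0.3636, -0.4545, -0.3636, -0.0909]
  T[2,:] = [+0.0857, -0.1143, +0.0000, +0.0857, -0.1714, -0.1714]
  T[3,:] = [+0.1290, -0.1290, +0.0968, +0.0000, +0.1613, +0.0968]
  T[4,:] = [+0.4286, -0.2143, -0.2143, +0.2857, +0.0000, +0.2143]
  T[5,:] = [+0.0952, -0.2857, +0.0476, -0.1429, +0.0476, +0.0000]
moduli |λ_i(T)| = 0.6727, 0.3627, 0.3627, 0.0939, 0.0939, 0.0088.
spectral radius ρ = 0.6727; 0.6727 < 1, so it converges for any x₀.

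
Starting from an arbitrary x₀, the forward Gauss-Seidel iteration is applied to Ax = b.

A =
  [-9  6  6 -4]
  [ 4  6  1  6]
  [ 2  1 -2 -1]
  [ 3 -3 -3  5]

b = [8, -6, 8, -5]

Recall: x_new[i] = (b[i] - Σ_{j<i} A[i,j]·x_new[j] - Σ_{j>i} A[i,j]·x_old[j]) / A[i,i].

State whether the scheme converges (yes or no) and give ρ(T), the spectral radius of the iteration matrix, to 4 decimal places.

Write A = D+L+U with D = diag(-9, 6, -2, 5).
GS T = -(D+L)⁻¹U: row 0 first, T[0,1] = -(6)/(-9) = +0.6667; later rows by forward substitution.
  T[0,:] = [+0.0000, +0.6667, +0.6667, -0.4444]
  T[1,:] = [+0.0000, -0.4444, -0.6111, -0.7037]
  T[2,:] = [+0.0000, +0.4444, +0.3611, -1.2963]
  T[3,:] = [+0.0000, -0.4000, -0.5500, -0.9333]
|λ(T)| sorted: 1.5502, 0.4896, 0.0439, 0.0000.
spectral radius ρ = 1.5502; 1.5502 > 1: divergent.

no, ρ = 1.5502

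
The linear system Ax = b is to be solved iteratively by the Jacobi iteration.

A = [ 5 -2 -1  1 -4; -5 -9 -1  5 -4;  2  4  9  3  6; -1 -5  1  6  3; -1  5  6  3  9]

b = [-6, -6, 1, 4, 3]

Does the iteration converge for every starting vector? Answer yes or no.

Diagonal D = diag(5, -9, 9, 6, 9); L, U strict lower/upper.
Jacobi: T = -D⁻¹(L+U), T[4,2] = -(6)/(9) = -0.6667; T[4,4] = 0.
  T[0,:] = [+0.0000, +0.4000, +0.2000, -0.2000, +0.8000]
  T[1,:] = [-0.5556, +0.0000, -0.1111, +0.5556, -0.4444]
  T[2,:] = [-0.2222, -0.4444, +0.0000, -0.3333, -0.6667]
  T[3,:] = [+0.1667, +0.8333, -0.1667, +0.0000, -0.5000]
  T[4,:] = [+0.1111, -0.5556, -0.6667, -0.3333, +0.0000]
eigenvalue magnitudes: 1.1246, 0.8225, 0.6528, 0.6517, 0.6517.
spectral radius ρ = 1.1246; 1.1246 > 1: divergent.

no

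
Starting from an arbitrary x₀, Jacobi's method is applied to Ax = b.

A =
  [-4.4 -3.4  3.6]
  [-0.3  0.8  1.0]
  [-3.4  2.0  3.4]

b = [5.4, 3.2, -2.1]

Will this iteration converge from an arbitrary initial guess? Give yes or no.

Write A = D+L+U with D = diag(-4.4, 0.8, 3.4).
Jacobi T = -D⁻¹(L+U): T[1,0] = -(-0.3)/(0.8) = +0.3750; T[1,1] = 0.
  T[0,:] = [+0.0000, -0.7727, +0.8182]
  T[1,:] = [+0.3750, +0.0000, -1.2500]
  T[2,:] = [+1.0000, -0.5882, +0.0000]
|eigenvalues of T|: 1.3573, 0.7607, 0.7607.
ρ(T) = max|λ| = 1.3573; 1.3573 > 1 ⇒ diverges.

no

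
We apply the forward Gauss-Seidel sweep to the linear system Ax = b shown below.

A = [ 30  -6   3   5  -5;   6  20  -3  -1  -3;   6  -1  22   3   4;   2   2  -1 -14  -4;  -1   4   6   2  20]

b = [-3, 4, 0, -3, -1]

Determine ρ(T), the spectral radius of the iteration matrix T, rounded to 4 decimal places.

0.1514

Split A = D + L + U, D = diag(30, 20, 22, -14, 20).
GS T = -(D+L)⁻¹U: row 0 first, T[0,3] = -(5)/(30) = -0.1667; later rows by forward substitution.
  T[0,:] = [+0.0000 +0.2000 -0.1000 -0.1667 +0.1667]
  T[1,:] = [+0.0000 -0.0600 +0.1800 +0.1000 +0.1000]
  T[2,:] = [+0.0000 -0.0573 +0.0355 -0.0864 -0.2227]
  T[3,:] = [+0.0000 +0.0241 +0.0089 -0.0034 -0.2317]
  T[4,:] = [+0.0000 +0.0368 -0.0525 -0.0021 +0.0783]
moduli |λ_i(T)| = 0.1514, 0.1202, 0.1202, 0.0267, 0.0000.
ρ = 0.1514; 0.1514 < 1: convergent.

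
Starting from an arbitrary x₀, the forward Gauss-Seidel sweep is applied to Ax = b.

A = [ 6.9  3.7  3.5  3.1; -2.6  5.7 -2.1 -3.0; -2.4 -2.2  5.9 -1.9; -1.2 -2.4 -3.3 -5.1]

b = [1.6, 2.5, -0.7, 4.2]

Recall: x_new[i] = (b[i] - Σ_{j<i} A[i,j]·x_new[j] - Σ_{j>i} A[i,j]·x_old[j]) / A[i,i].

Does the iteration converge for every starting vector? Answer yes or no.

yes

Diagonal D = diag(6.9, 5.7, 5.9, -5.1); L, U strict lower/upper.
T_GS = -(D+L)⁻¹U: row 0 first, T[0,1] = -(3.7)/(6.9) = -0.5362; later rows by forward substitution.
  T[0,:] = [+0.0000, -0.5362, -0.5072, -0.4493]
  T[1,:] = [+0.0000, -0.2446, +0.1370, +0.3214]
  T[2,:] = [+0.0000, -0.3093, -0.1552, +0.2591]
  T[3,:] = [+0.0000, +0.4414, +0.1553, -0.2132]
|λ(T)| sorted: 0.5988, 0.1654, 0.1512, 0.0000.
spectral radius ρ = 0.5988; 0.5988 < 1, so it converges for any x₀.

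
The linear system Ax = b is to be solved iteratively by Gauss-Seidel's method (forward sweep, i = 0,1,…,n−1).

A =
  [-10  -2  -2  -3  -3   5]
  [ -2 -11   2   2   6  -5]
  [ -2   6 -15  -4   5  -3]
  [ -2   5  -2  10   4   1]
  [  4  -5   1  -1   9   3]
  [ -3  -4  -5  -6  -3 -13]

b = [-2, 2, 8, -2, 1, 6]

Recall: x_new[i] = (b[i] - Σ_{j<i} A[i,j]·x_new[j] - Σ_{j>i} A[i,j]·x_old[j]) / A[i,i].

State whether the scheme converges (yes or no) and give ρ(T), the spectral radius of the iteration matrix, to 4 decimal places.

yes, ρ = 0.8516

Diagonal D = diag(-10, -11, -15, 10, 9, -13); L, U strict lower/upper.
T_GS = -(D+L)⁻¹U: row 0 first, T[0,1] = -(-2)/(-10) = -0.2000; later rows by forward substitution.
  T[0,:] = [+0.0000, -0.2000, -0.2000, -0.3000, -0.3000, +0.5000]
  T[1,:] = [+0.0000, +0.0364, +0.2182, +0.2364, +0.6000, -0.5455]
  T[2,:] = [+0.0000, +0.0412, +0.1139, -0.1321, +0.6133, -0.4848]
  T[3,:] = [+0.0000, -0.0499, -0.1263, -0.2046, -0.6373, +0.1758]
  T[4,:] = [+0.0000, +0.0990, +0.1834, +0.2566, +0.3277, -0.7852]
  T[5,:] = [+0.0000, +0.0193, -0.0488, +0.0825, -0.1328, +0.3390]
moduli |λ_i(T)| = 0.8516, 0.3055, 0.3055, 0.0857, 0.0438, 0.0000.
ρ = 0.8516; 0.8516 < 1, so it converges for any x₀.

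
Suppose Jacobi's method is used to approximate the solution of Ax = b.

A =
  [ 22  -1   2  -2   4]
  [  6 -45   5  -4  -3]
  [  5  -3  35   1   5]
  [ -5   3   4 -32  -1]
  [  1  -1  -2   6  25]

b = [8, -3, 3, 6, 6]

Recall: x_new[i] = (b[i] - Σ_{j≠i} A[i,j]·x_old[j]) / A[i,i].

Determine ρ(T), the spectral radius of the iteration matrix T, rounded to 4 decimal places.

Split A = D + L + U, D = diag(22, -45, 35, -32, 25).
Jacobi: T = -D⁻¹(L+U), T[0,4] = -(4)/(22) = -0.1818; T[0,0] = 0.
  T[0,:] = [+0.0000 +0.0455 -0.0909 +0.0909 -0.1818]
  T[1,:] = [+0.1333 +0.0000 +0.1111 -0.0889 -0.0667]
  T[2,:] = [-0.1429 +0.0857 +0.0000 -0.0286 -0.1429]
  T[3,:] = [-0.1562 +0.0938 +0.1250 +0.0000 -0.0312]
  T[4,:] = [-0.0400 +0.0400 +0.0800 -0.2400 +0.0000]
|λ(T)| sorted: 0.2076, 0.1552, 0.1552, 0.0819, 0.0819.
ρ(T) = max|λ| = 0.2076; 0.2076 < 1 ⇒ converges.

0.2076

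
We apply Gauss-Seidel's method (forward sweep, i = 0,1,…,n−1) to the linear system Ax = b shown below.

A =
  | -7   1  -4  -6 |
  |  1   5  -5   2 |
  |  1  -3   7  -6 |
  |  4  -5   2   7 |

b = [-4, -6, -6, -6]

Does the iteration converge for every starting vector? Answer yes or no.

no

A = D + L + U where D = diag(-7, 5, 7, 7).
Gauss-Seidel: T = -(D+L)⁻¹U, row 0 first, T[0,1] = -(1)/(-7) = +0.1429; later rows by forward substitution.
  T[0,:] = [+0.0000, +0.1429, -0.5714, -0.8571]
  T[1,:] = [+0.0000, -0.0286, +1.1143, -0.2286]
  T[2,:] = [+0.0000, -0.0327, +0.5592, +0.8816]
  T[3,:] = [+0.0000, -0.0927, +0.9627, +0.0746]
eigenvalue magnitudes: 1.2214, 0.6982, 0.0820, 0.0000.
ρ = 1.2214; 1.2214 > 1: divergent.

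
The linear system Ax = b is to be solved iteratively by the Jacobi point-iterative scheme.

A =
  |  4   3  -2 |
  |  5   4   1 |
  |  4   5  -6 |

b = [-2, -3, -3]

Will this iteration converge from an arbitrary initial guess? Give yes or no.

no

Diagonal D = diag(4, 4, -6); L, U strict lower/upper.
Jacobi T = -D⁻¹(L+U): T[2,0] = -(4)/(-6) = +0.6667; T[2,2] = 0.
  T[0,:] = [+0.0000, -0.7500, +0.5000]
  T[1,:] = [-1.2500, +0.0000, -0.2500]
  T[2,:] = [+0.6667, +0.8333, +0.0000]
|λ(T)| sorted: 1.1821, 0.7114, 0.4707.
ρ = 1.1821; 1.1821 > 1 ⇒ diverges.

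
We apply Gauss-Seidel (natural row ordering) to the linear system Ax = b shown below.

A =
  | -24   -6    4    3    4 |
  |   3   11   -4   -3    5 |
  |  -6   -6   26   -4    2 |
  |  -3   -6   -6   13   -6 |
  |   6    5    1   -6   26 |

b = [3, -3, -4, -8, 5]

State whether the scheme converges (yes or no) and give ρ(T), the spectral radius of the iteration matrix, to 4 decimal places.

A = D + L + U where D = diag(-24, 11, 26, 13, 26).
T_GS = -(D+L)⁻¹U: row 0 first, T[0,4] = -(4)/(-24) = +0.1667; later rows by forward substitution.
  T[0,:] = [+0.0000  -0.2500  +0.1667  +0.1250  +0.1667]
  T[1,:] = [+0.0000  +0.0682  +0.3182  +0.2386  -0.5000]
  T[2,:] = [+0.0000  -0.0420  +0.1119  +0.2378  -0.1538]
  T[3,:] = [+0.0000  -0.0456  +0.2370  +0.2487  +0.1982]
  T[4,:] = [+0.0000  +0.0357  -0.0493  -0.0265  +0.1094]
|λ(T)| sorted: 0.3411, 0.2109, 0.2109, 0.0982, 0.0000.
spectral radius ρ = 0.3411; 0.3411 < 1: convergent.

yes, ρ = 0.3411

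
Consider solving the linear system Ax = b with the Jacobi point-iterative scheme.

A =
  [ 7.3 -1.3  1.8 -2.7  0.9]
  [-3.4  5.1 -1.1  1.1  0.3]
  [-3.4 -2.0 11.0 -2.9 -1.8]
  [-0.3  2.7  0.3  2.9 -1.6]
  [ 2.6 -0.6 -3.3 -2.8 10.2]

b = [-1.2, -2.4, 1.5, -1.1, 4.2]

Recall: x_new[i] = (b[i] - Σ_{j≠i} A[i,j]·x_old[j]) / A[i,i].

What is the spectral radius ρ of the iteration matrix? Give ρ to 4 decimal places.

0.9333

Split A = D + L + U, D = diag(7.3, 5.1, 11, 2.9, 10.2).
Jacobi: T = -D⁻¹(L+U), T[4,2] = -(-3.3)/(10.2) = +0.3235; T[4,4] = 0.
  T[0,:] = [+0.0000 +0.1781 -0.2466 +0.3699 -0.1233]
  T[1,:] = [+0.6667 +0.0000 +0.2157 -0.2157 -0.0588]
  T[2,:] = [+0.3091 +0.1818 +0.0000 +0.2636 +0.1636]
  T[3,:] = [+0.1034 -0.9310 -0.1034 +0.0000 +0.5517]
  T[4,:] = [-0.2549 +0.0588 +0.3235 +0.2745 +0.0000]
moduli |λ_i(T)| = 0.9333, 0.5497, 0.5497, 0.5349, 0.2588.
ρ = 0.9333; 0.9333 < 1: convergent.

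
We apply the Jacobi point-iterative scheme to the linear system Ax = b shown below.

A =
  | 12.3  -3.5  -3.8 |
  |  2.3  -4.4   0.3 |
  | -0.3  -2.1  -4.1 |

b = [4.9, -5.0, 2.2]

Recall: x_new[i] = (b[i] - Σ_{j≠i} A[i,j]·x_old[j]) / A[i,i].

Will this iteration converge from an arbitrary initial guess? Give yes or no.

Diagonal D = diag(12.3, -4.4, -4.1); L, U strict lower/upper.
T_J = -D⁻¹(L+U): T[1,0] = -(2.3)/(-4.4) = +0.5227; T[1,1] = 0.
  T[0,:] = [+0.0000 +0.2846 +0.3089]
  T[1,:] = [+0.5227 +0.0000 +0.0682]
  T[2,:] = [-0.0732 -0.5122 +0.0000]
|λ(T)| sorted: 0.5071, 0.4073, 0.4073.
ρ = 0.5071; 0.5071 < 1, so it converges for any x₀.

yes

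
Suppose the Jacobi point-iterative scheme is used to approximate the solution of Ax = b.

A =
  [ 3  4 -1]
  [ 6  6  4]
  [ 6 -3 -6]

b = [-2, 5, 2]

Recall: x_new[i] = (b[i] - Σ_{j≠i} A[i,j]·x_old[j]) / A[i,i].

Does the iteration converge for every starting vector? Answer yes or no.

no

A = D + L + U where D = diag(3, 6, -6).
Jacobi T = -D⁻¹(L+U): T[1,0] = -(6)/(6) = -1.0000; T[1,1] = 0.
  T[0,:] = [+0.0000, -1.3333, +0.3333]
  T[1,:] = [-1.0000, +0.0000, -0.6667]
  T[2,:] = [+1.0000, -0.5000, +0.0000]
moduli |λ_i(T)| = 1.6275, 0.9301, 0.6973.
spectral radius ρ = 1.6275; 1.6275 > 1 ⇒ diverges.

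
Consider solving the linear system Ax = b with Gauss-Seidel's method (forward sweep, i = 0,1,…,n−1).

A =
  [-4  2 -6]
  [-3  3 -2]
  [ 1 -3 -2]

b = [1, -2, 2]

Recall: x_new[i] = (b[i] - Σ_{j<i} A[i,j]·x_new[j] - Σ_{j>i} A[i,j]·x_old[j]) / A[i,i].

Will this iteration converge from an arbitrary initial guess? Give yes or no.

no

A = D + L + U where D = diag(-4, 3, -2).
T_GS = -(D+L)⁻¹U: row 0 first, T[0,2] = -(-6)/(-4) = -1.5000; later rows by forward substitution.
  T[0,:] = [+0.0000 +0.5000 -1.5000]
  T[1,:] = [+0.0000 +0.5000 -0.8333]
  T[2,:] = [+0.0000 -0.5000 +0.5000]
|roots of det(T-λI)|: 1.1455, 0.1455, 0.0000.
ρ(T) = max|λ| = 1.1455; 1.1455 > 1, so it fails to converge.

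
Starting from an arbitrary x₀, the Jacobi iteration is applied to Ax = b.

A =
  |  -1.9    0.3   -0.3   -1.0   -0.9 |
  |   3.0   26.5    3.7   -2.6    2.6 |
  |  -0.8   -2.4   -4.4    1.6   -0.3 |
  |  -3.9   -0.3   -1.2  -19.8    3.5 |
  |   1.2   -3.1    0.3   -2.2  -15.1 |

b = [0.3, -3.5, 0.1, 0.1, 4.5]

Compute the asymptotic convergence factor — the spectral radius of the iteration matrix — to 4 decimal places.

Let D = diag(-1.9, 26.5, -4.4, -19.8, -15.1); L, U the strict triangles.
T_J = -D⁻¹(L+U): T[0,4] = -(-0.9)/(-1.9) = -0.4737; T[0,0] = 0.
  T[0,:] = [+0.0000, +0.1579, -0.1579, -0.5263, -0.4737]
  T[1,:] = [-0.1132, +0.0000, -0.1396, +0.0981, -0.0981]
  T[2,:] = [-0.1818, -0.5455, +0.0000, +0.3636, -0.0682]
  T[3,:] = [-0.1970, -0.0152, -0.0606, +0.0000, +0.1768]
  T[4,:] = [+0.0795, -0.2053, +0.0199, -0.1457, +0.0000]
eigenvalue magnitudes: 0.3899, 0.2991, 0.2991, 0.2582, 0.2476.
ρ = 0.3899; 0.3899 < 1 ⇒ converges.

0.3899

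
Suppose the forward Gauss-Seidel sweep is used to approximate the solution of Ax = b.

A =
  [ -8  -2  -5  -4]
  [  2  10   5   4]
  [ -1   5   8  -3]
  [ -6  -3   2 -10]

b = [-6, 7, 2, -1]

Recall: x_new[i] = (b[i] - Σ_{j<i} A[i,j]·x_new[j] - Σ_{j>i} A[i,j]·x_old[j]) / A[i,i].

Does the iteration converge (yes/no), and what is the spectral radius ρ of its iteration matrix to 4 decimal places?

yes, ρ = 0.8216

Let D = diag(-8, 10, 8, -10); L, U the strict triangles.
T_GS = -(D+L)⁻¹U: row 0 first, T[0,1] = -(-2)/(-8) = -0.2500; later rows by forward substitution.
  T[0,:] = [+0.0000 -0.2500 -0.6250 -0.5000]
  T[1,:] = [+0.0000 +0.0500 -0.3750 -0.3000]
  T[2,:] = [+0.0000 -0.0625 +0.1562 +0.5000]
  T[3,:] = [+0.0000 +0.1225 +0.5188 +0.4900]
|λ(T)| sorted: 0.8216, 0.2580, 0.1327, 0.0000.
ρ(T) = max|λ| = 0.8216; 0.8216 < 1: convergent.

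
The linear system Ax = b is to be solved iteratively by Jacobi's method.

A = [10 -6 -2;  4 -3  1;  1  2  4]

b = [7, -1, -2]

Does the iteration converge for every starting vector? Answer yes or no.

Split A = D + L + U, D = diag(10, -3, 4).
T_J = -D⁻¹(L+U): T[2,1] = -(2)/(4) = -0.5000; T[2,2] = 0.
  T[0,:] = [+0.0000  +0.6000  +0.2000]
  T[1,:] = [+1.3333  +0.0000  +0.3333]
  T[2,:] = [-0.2500  -0.5000  +0.0000]
|eigenvalues of T|: 0.8886, 0.4542, 0.4542.
ρ = 0.8886; 0.8886 < 1, so it converges for any x₀.

yes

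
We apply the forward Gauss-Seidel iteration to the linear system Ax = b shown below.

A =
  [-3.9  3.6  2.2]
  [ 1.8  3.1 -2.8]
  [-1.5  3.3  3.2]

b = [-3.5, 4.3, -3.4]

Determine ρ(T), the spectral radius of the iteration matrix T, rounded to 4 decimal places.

Diagonal D = diag(-3.9, 3.1, 3.2); L, U strict lower/upper.
Gauss-Seidel: T = -(D+L)⁻¹U, row 0 first, T[0,1] = -(3.6)/(-3.9) = +0.9231; later rows by forward substitution.
  T[0,:] = [+0.0000, +0.9231, +0.5641]
  T[1,:] = [+0.0000, -0.5360, +0.5757]
  T[2,:] = [+0.0000, +0.9854, -0.3292]
moduli |λ_i(T)| = 1.1929, 0.3276, 0.0000.
ρ = 1.1929; 1.1929 > 1, so it fails to converge.

1.1929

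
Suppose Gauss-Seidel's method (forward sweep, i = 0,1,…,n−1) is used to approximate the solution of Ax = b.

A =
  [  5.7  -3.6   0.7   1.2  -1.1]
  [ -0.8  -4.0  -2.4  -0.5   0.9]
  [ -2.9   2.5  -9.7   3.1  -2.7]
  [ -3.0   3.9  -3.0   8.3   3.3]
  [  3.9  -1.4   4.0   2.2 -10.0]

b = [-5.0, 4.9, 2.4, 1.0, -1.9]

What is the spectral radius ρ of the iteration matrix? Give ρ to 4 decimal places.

0.6025

Diagonal D = diag(5.7, -4, -9.7, 8.3, -10); L, U strict lower/upper.
T_GS = -(D+L)⁻¹U: row 0 first, T[0,4] = -(-1.1)/(5.7) = +0.1930; later rows by forward substitution.
  T[0,:] = [+0.0000, +0.6316, -0.1228, -0.2105, +0.1930]
  T[1,:] = [+0.0000, -0.1263, -0.5754, -0.0829, +0.1864]
  T[2,:] = [+0.0000, -0.2214, -0.1116, +0.3612, -0.2880]
  T[3,:] = [+0.0000, +0.2076, +0.1857, +0.0934, -0.5195]
  T[4,:] = [+0.0000, +0.2211, +0.0289, +0.0945, -0.1803]
|λ(T)| sorted: 0.6025, 0.4067, 0.2768, 0.2768, 0.0000.
ρ(T) = max|λ| = 0.6025; 0.6025 < 1: convergent.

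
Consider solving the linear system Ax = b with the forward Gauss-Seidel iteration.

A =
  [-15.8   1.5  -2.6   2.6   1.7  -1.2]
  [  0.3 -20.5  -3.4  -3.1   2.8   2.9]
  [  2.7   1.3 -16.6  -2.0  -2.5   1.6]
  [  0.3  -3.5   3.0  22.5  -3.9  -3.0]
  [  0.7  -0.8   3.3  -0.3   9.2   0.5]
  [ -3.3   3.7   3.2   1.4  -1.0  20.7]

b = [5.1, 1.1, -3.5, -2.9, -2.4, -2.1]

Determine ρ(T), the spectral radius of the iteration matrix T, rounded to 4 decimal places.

0.1934

Split A = D + L + U, D = diag(-15.8, -20.5, -16.6, 22.5, 9.2, 20.7).
GS T = -(D+L)⁻¹U: row 0 first, T[0,2] = -(-2.6)/(-15.8) = -0.1646; later rows by forward substitution.
  T[0,:] = [+0.0000  +0.0949  -0.1646  +0.1646  +0.1076  -0.0759]
  T[1,:] = [+0.0000  +0.0014  -0.1683  -0.1488  +0.1382  +0.1404]
  T[2,:] = [+0.0000  +0.0156  -0.0399  -0.1054  -0.1223  +0.0950]
  T[3,:] = [+0.0000  -0.0031  -0.0187  -0.0113  +0.2097  +0.1435]
  T[4,:] = [+0.0000  -0.0128  +0.0116  +0.0120  +0.0545  -0.0658]
  T[5,:] = [+0.0000  +0.0121  +0.0118  +0.0705  -0.0002  -0.0648]
moduli |λ_i(T)| = 0.1934, 0.0983, 0.0983, 0.0391, 0.0391, 0.0000.
ρ = 0.1934; 0.1934 < 1: convergent.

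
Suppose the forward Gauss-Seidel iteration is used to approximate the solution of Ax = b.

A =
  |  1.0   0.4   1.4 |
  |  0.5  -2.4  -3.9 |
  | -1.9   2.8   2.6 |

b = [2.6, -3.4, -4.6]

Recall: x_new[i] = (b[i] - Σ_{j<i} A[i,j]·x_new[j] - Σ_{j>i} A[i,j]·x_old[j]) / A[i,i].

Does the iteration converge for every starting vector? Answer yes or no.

no

A = D + L + U where D = diag(1, -2.4, 2.6).
Gauss-Seidel: T = -(D+L)⁻¹U, row 0 first, T[0,2] = -(1.4)/(1) = -1.4000; later rows by forward substitution.
  T[0,:] = [+0.0000  -0.4000  -1.4000]
  T[1,:] = [+0.0000  -0.0833  -1.9167]
  T[2,:] = [+0.0000  -0.2026  +1.0410]
|λ(T)| sorted: 1.3181, 0.3604, 0.0000.
ρ(T) = max|λ| = 1.3181; 1.3181 > 1: divergent.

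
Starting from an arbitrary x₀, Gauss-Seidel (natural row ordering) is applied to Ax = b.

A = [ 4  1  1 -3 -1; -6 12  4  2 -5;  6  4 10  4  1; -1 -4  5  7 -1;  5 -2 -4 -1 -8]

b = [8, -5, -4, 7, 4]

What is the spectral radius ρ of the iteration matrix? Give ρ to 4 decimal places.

Split A = D + L + U, D = diag(4, 12, 10, 7, -8).
Gauss-Seidel: T = -(D+L)⁻¹U, row 0 first, T[0,1] = -(1)/(4) = -0.2500; later rows by forward substitution.
  T[0,:] = [+0.0000, -0.2500, -0.2500, +0.7500, +0.2500]
  T[1,:] = [+0.0000, -0.1250, -0.4583, +0.2083, +0.5417]
  T[2,:] = [+0.0000, +0.2000, +0.3333, -0.9333, -0.4667]
  T[3,:] = [+0.0000, -0.2500, -0.5357, +0.8929, +0.8214]
  T[4,:] = [+0.0000, -0.1938, -0.1414, +0.7717, +0.1515]
eigenvalue magnitudes: 1.6466, 0.3554, 0.0932, 0.0546, 0.0000.
ρ(T) = max|λ| = 1.6466; 1.6466 > 1, so it fails to converge.

1.6466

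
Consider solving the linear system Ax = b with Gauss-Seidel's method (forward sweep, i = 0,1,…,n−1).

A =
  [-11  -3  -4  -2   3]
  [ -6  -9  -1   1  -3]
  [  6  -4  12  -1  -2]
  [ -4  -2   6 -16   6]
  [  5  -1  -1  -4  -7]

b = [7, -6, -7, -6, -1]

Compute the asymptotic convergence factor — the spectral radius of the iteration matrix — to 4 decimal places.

0.7009

Write A = D+L+U with D = diag(-11, -9, 12, -16, -7).
Gauss-Seidel: T = -(D+L)⁻¹U, row 0 first, T[0,3] = -(-2)/(-11) = -0.1818; later rows by forward substitution.
  T[0,:] = [+0.0000  -0.2727  -0.3636  -0.1818  +0.2727]
  T[1,:] = [+0.0000  +0.1818  +0.1313  +0.2323  -0.5152]
  T[2,:] = [+0.0000  +0.1970  +0.2256  +0.2517  -0.1414]
  T[3,:] = [+0.0000  +0.1193  +0.1591  +0.1108  +0.3182]
  T[4,:] = [+0.0000  -0.3171  -0.4016  -0.2623  +0.1068]
eigenvalue magnitudes: 0.7009, 0.2406, 0.1350, 0.0297, 0.0000.
spectral radius ρ = 0.7009; 0.7009 < 1, so it converges for any x₀.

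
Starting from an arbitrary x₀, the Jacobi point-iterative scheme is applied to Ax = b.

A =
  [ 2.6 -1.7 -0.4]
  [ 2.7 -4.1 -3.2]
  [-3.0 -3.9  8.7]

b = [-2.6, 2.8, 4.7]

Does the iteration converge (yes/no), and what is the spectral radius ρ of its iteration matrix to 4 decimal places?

yes, ρ = 0.5945

A = D + L + U where D = diag(2.6, -4.1, 8.7).
Jacobi T = -D⁻¹(L+U): T[2,1] = -(-3.9)/(8.7) = +0.4483; T[2,2] = 0.
  T[0,:] = [+0.0000  +0.6538  +0.1538]
  T[1,:] = [+0.6585  +0.0000  -0.7805]
  T[2,:] = [+0.3448  +0.4483  +0.0000]
|eigenvalues of T|: 0.5945, 0.4686, 0.4686.
ρ = 0.5945; 0.5945 < 1: convergent.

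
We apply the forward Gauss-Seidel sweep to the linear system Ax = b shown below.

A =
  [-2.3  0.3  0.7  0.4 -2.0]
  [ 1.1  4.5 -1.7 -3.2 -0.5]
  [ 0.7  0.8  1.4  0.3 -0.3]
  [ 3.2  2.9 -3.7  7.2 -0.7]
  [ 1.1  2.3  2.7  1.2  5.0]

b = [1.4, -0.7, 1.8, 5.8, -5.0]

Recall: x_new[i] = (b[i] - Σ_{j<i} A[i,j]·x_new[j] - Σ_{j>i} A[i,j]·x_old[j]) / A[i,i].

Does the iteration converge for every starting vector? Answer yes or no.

no

Split A = D + L + U, D = diag(-2.3, 4.5, 1.4, 7.2, 5).
T_GS = -(D+L)⁻¹U: row 0 first, T[0,1] = -(0.3)/(-2.3) = +0.1304; later rows by forward substitution.
  T[0,:] = [+0.0000  +0.1304  +0.3043  +0.1739  -0.8696]
  T[1,:] = [+0.0000  -0.0319  +0.3034  +0.6686  +0.3237]
  T[2,:] = [+0.0000  -0.0470  -0.3255  -0.6833  +0.4641]
  T[3,:] = [+0.0000  -0.0693  -0.4247  -0.6977  +0.5918]
  T[4,:] = [+0.0000  +0.0280  +0.0712  +0.1906  -0.3502]
eigenvalue magnitudes: 1.1925, 0.2470, 0.0495, 0.0155, 0.0000.
ρ(T) = max|λ| = 1.1925; 1.1925 > 1 ⇒ diverges.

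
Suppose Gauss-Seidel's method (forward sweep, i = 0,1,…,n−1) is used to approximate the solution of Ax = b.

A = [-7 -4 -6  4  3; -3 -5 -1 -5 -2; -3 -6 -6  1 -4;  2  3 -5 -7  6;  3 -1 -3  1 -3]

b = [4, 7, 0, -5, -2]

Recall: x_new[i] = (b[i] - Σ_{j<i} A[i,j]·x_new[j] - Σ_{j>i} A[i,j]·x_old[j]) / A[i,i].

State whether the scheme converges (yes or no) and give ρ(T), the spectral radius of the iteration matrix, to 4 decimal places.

Split A = D + L + U, D = diag(-7, -5, -6, -7, -3).
T_GS = -(D+L)⁻¹U: row 0 first, T[0,1] = -(-4)/(-7) = -0.5714; later rows by forward substitution.
  T[0,:] = [+0.0000, -0.5714, -0.8571, +0.5714, +0.4286]
  T[1,:] = [+0.0000, +0.3429, +0.3143, -1.3429, -0.6571]
  T[2,:] = [+0.0000, -0.0571, +0.1143, +1.2238, -0.2238]
  T[3,:] = [+0.0000, +0.0245, -0.1918, -1.2864, +0.8578]
  T[4,:] = [+0.0000, -0.6204, -1.1401, -0.6336, +1.1574]
|eigenvalues of T|: 1.3887, 0.9345, 0.1122, 0.1122, 0.0000.
ρ = 1.3887; 1.3887 > 1: divergent.

no, ρ = 1.3887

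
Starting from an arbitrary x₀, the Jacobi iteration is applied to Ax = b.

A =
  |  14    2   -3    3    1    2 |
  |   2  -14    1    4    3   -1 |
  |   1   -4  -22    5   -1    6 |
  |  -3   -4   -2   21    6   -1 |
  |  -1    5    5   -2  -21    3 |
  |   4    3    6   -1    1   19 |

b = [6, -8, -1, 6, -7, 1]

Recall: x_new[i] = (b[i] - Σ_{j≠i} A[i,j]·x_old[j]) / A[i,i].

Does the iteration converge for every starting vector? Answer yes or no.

yes

A = D + L + U where D = diag(14, -14, -22, 21, -21, 19).
T_J = -D⁻¹(L+U): T[3,1] = -(-4)/(21) = +0.1905; T[3,3] = 0.
  T[0,:] = [+0.0000, -0.1429, +0.2143, -0.2143, -0.0714, -0.1429]
  T[1,:] = [+0.1429, +0.0000, +0.0714, +0.2857, +0.2143, -0.0714]
  T[2,:] = [+0.0455, -0.1818, +0.0000, +0.2273, -0.0455, +0.2727]
  T[3,:] = [+0.1429, +0.1905, +0.0952, +0.0000, -0.2857, +0.0476]
  T[4,:] = [-0.0476, +0.2381, +0.2381, -0.0952, +0.0000, +0.1429]
  T[5,:] = [-0.2105, -0.1579, -0.3158, +0.0526, -0.0526, +0.0000]
|λ(T)| sorted: 0.5240, 0.3731, 0.3731, 0.2814, 0.2814, 0.1402.
ρ(T) = max|λ| = 0.5240; 0.5240 < 1, so it converges for any x₀.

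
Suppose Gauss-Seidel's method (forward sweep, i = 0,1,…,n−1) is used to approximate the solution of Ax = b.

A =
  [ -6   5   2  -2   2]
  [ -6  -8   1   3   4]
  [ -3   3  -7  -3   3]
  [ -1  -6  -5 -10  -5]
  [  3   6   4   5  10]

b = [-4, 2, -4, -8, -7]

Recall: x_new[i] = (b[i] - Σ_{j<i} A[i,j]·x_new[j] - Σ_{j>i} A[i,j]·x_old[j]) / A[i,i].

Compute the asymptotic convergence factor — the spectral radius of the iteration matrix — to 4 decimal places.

Split A = D + L + U, D = diag(-6, -8, -7, -10, 10).
GS T = -(D+L)⁻¹U: row 0 first, T[0,4] = -(2)/(-6) = +0.3333; later rows by forward substitution.
  T[0,:] = [+0.0000, +0.8333, +0.3333, -0.3333, +0.3333]
  T[1,:] = [+0.0000, -0.6250, -0.1250, +0.6250, +0.2500]
  T[2,:] = [+0.0000, -0.6250, -0.1964, -0.0179, +0.3929]
  T[3,:] = [+0.0000, +0.6042, +0.1399, -0.3327, -0.8798]
  T[4,:] = [+0.0000, +0.0729, -0.0164, -0.1015, +0.0327]
|λ(T)| sorted: 1.2626, 0.1798, 0.1798, 0.1641, 0.0000.
spectral radius ρ = 1.2626; 1.2626 > 1 ⇒ diverges.

1.2626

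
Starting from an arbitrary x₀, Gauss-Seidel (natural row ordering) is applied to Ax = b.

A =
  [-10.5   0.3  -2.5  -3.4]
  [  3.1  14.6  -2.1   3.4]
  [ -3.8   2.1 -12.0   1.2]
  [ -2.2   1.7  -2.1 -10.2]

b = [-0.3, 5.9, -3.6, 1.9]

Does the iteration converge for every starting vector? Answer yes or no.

Split A = D + L + U, D = diag(-10.5, 14.6, -12, -10.2).
Gauss-Seidel: T = -(D+L)⁻¹U, row 0 first, T[0,3] = -(-3.4)/(-10.5) = -0.3238; later rows by forward substitution.
  T[0,:] = [+0.0000 +0.0286 -0.2381 -0.3238]
  T[1,:] = [+0.0000 -0.0061 +0.1944 -0.1641]
  T[2,:] = [+0.0000 -0.0101 +0.1094 +0.1738]
  T[3,:] = [+0.0000 -0.0051 +0.0612 +0.0067]
|eigenvalues of T|: 0.1644, 0.0630, 0.0086, 0.0000.
spectral radius ρ = 0.1644; 0.1644 < 1: convergent.

yes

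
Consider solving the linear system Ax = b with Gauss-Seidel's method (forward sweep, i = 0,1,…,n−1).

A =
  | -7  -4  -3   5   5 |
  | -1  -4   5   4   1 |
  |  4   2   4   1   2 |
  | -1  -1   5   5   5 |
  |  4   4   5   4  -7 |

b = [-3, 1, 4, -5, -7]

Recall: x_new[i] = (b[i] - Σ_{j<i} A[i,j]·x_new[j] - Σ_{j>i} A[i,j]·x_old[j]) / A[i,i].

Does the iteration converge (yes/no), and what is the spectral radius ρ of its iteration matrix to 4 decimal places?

A = D + L + U where D = diag(-7, -4, 4, 5, -7).
T_GS = -(D+L)⁻¹U: row 0 first, T[0,2] = -(-3)/(-7) = -0.4286; later rows by forward substitution.
  T[0,:] = [+0.0000 -0.5714 -0.4286 +0.7143 +0.7143]
  T[1,:] = [+0.0000 +0.1429 +1.3571 +0.8214 +0.0714]
  T[2,:] = [+0.0000 +0.5000 -0.2500 -1.3750 -1.2500]
  T[3,:] = [+0.0000 -0.5857 +0.4357 +1.6821 +0.4071]
  T[4,:] = [+0.0000 -0.2224 +0.6010 +0.8566 -0.2112]
moduli |λ_i(T)| = 1.5435, 0.7630, 0.7630, 0.1136, 0.0000.
ρ(T) = max|λ| = 1.5435; 1.5435 > 1 ⇒ diverges.

no, ρ = 1.5435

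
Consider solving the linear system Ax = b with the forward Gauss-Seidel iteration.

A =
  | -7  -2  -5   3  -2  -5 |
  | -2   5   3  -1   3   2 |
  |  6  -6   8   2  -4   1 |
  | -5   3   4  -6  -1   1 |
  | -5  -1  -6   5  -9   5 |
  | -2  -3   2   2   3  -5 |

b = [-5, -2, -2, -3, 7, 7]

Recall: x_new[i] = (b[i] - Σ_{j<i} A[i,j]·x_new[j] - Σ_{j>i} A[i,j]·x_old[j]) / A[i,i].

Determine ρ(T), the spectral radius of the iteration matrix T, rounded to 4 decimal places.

Let D = diag(-7, 5, 8, -6, -9, -5); L, U the strict triangles.
GS T = -(D+L)⁻¹U: row 0 first, T[0,5] = -(-5)/(-7) = -0.7143; later rows by forward substitution.
  T[0,:] = [+0.0000 -0.2857 -0.7143 +0.4286 -0.2857 -0.7143]
  T[1,:] = [+0.0000 -0.1143 -0.8857 +0.3714 -0.7143 -0.6857]
  T[2,:] = [+0.0000 +0.1286 -0.1286 -0.2929 +0.1786 -0.1036]
  T[3,:] = [+0.0000 +0.2667 +0.0667 -0.3667 -0.1667 +0.3500]
  T[4,:] = [+0.0000 +0.2339 +0.6180 -0.2878 +0.0265 +1.2921]
  T[5,:] = [+0.0000 +0.4813 +1.1632 -0.8308 +0.5635 +1.5710]
|λ(T)| sorted: 1.5755, 0.3281, 0.3281, 0.1725, 0.0543, 0.0000.
ρ = 1.5755; 1.5755 > 1 ⇒ diverges.

1.5755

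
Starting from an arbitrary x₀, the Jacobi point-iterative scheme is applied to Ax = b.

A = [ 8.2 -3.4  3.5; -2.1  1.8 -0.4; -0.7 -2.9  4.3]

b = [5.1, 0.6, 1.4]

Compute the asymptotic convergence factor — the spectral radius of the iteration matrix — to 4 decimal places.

A = D + L + U where D = diag(8.2, 1.8, 4.3).
Jacobi: T = -D⁻¹(L+U), T[2,1] = -(-2.9)/(4.3) = +0.6744; T[2,2] = 0.
  T[0,:] = [+0.0000 +0.4146 -0.4268]
  T[1,:] = [+1.1667 +0.0000 +0.2222]
  T[2,:] = [+0.1628 +0.6744 +0.0000]
eigenvalue magnitudes: 0.9497, 0.5812, 0.5812.
spectral radius ρ = 0.9497; 0.9497 < 1 ⇒ converges.

0.9497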